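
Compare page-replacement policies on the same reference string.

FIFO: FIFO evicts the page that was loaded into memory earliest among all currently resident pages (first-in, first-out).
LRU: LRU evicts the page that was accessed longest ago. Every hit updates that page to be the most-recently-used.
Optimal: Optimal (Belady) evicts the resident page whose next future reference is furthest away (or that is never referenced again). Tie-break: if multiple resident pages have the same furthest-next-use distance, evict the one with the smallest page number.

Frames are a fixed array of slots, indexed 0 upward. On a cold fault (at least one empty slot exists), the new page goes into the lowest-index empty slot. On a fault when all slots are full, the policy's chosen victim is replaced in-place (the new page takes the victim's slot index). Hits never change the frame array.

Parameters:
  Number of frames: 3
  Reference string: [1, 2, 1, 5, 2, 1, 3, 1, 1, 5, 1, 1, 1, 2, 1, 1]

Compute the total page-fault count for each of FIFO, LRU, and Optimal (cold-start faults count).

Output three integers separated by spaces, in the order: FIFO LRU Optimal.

Answer: 6 6 5

Derivation:
--- FIFO ---
  step 0: ref 1 -> FAULT, frames=[1,-,-] (faults so far: 1)
  step 1: ref 2 -> FAULT, frames=[1,2,-] (faults so far: 2)
  step 2: ref 1 -> HIT, frames=[1,2,-] (faults so far: 2)
  step 3: ref 5 -> FAULT, frames=[1,2,5] (faults so far: 3)
  step 4: ref 2 -> HIT, frames=[1,2,5] (faults so far: 3)
  step 5: ref 1 -> HIT, frames=[1,2,5] (faults so far: 3)
  step 6: ref 3 -> FAULT, evict 1, frames=[3,2,5] (faults so far: 4)
  step 7: ref 1 -> FAULT, evict 2, frames=[3,1,5] (faults so far: 5)
  step 8: ref 1 -> HIT, frames=[3,1,5] (faults so far: 5)
  step 9: ref 5 -> HIT, frames=[3,1,5] (faults so far: 5)
  step 10: ref 1 -> HIT, frames=[3,1,5] (faults so far: 5)
  step 11: ref 1 -> HIT, frames=[3,1,5] (faults so far: 5)
  step 12: ref 1 -> HIT, frames=[3,1,5] (faults so far: 5)
  step 13: ref 2 -> FAULT, evict 5, frames=[3,1,2] (faults so far: 6)
  step 14: ref 1 -> HIT, frames=[3,1,2] (faults so far: 6)
  step 15: ref 1 -> HIT, frames=[3,1,2] (faults so far: 6)
  FIFO total faults: 6
--- LRU ---
  step 0: ref 1 -> FAULT, frames=[1,-,-] (faults so far: 1)
  step 1: ref 2 -> FAULT, frames=[1,2,-] (faults so far: 2)
  step 2: ref 1 -> HIT, frames=[1,2,-] (faults so far: 2)
  step 3: ref 5 -> FAULT, frames=[1,2,5] (faults so far: 3)
  step 4: ref 2 -> HIT, frames=[1,2,5] (faults so far: 3)
  step 5: ref 1 -> HIT, frames=[1,2,5] (faults so far: 3)
  step 6: ref 3 -> FAULT, evict 5, frames=[1,2,3] (faults so far: 4)
  step 7: ref 1 -> HIT, frames=[1,2,3] (faults so far: 4)
  step 8: ref 1 -> HIT, frames=[1,2,3] (faults so far: 4)
  step 9: ref 5 -> FAULT, evict 2, frames=[1,5,3] (faults so far: 5)
  step 10: ref 1 -> HIT, frames=[1,5,3] (faults so far: 5)
  step 11: ref 1 -> HIT, frames=[1,5,3] (faults so far: 5)
  step 12: ref 1 -> HIT, frames=[1,5,3] (faults so far: 5)
  step 13: ref 2 -> FAULT, evict 3, frames=[1,5,2] (faults so far: 6)
  step 14: ref 1 -> HIT, frames=[1,5,2] (faults so far: 6)
  step 15: ref 1 -> HIT, frames=[1,5,2] (faults so far: 6)
  LRU total faults: 6
--- Optimal ---
  step 0: ref 1 -> FAULT, frames=[1,-,-] (faults so far: 1)
  step 1: ref 2 -> FAULT, frames=[1,2,-] (faults so far: 2)
  step 2: ref 1 -> HIT, frames=[1,2,-] (faults so far: 2)
  step 3: ref 5 -> FAULT, frames=[1,2,5] (faults so far: 3)
  step 4: ref 2 -> HIT, frames=[1,2,5] (faults so far: 3)
  step 5: ref 1 -> HIT, frames=[1,2,5] (faults so far: 3)
  step 6: ref 3 -> FAULT, evict 2, frames=[1,3,5] (faults so far: 4)
  step 7: ref 1 -> HIT, frames=[1,3,5] (faults so far: 4)
  step 8: ref 1 -> HIT, frames=[1,3,5] (faults so far: 4)
  step 9: ref 5 -> HIT, frames=[1,3,5] (faults so far: 4)
  step 10: ref 1 -> HIT, frames=[1,3,5] (faults so far: 4)
  step 11: ref 1 -> HIT, frames=[1,3,5] (faults so far: 4)
  step 12: ref 1 -> HIT, frames=[1,3,5] (faults so far: 4)
  step 13: ref 2 -> FAULT, evict 3, frames=[1,2,5] (faults so far: 5)
  step 14: ref 1 -> HIT, frames=[1,2,5] (faults so far: 5)
  step 15: ref 1 -> HIT, frames=[1,2,5] (faults so far: 5)
  Optimal total faults: 5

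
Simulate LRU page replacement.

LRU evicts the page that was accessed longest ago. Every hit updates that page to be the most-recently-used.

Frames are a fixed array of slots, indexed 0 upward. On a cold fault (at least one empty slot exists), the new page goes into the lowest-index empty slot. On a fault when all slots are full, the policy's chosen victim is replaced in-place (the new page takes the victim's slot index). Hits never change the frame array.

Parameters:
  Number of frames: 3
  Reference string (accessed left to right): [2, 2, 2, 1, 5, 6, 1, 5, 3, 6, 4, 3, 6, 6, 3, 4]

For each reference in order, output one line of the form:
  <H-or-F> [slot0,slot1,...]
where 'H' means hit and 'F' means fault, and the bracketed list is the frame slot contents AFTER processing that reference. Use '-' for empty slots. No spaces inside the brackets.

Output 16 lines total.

F [2,-,-]
H [2,-,-]
H [2,-,-]
F [2,1,-]
F [2,1,5]
F [6,1,5]
H [6,1,5]
H [6,1,5]
F [3,1,5]
F [3,6,5]
F [3,6,4]
H [3,6,4]
H [3,6,4]
H [3,6,4]
H [3,6,4]
H [3,6,4]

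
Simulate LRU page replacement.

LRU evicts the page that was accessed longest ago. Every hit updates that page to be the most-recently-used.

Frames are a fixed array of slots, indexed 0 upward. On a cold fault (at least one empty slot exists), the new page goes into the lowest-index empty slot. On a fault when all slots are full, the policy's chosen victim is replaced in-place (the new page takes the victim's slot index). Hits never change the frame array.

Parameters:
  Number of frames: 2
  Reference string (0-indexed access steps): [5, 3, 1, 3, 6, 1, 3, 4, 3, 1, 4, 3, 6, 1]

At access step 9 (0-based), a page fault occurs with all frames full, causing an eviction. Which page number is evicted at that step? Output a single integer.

Step 0: ref 5 -> FAULT, frames=[5,-]
Step 1: ref 3 -> FAULT, frames=[5,3]
Step 2: ref 1 -> FAULT, evict 5, frames=[1,3]
Step 3: ref 3 -> HIT, frames=[1,3]
Step 4: ref 6 -> FAULT, evict 1, frames=[6,3]
Step 5: ref 1 -> FAULT, evict 3, frames=[6,1]
Step 6: ref 3 -> FAULT, evict 6, frames=[3,1]
Step 7: ref 4 -> FAULT, evict 1, frames=[3,4]
Step 8: ref 3 -> HIT, frames=[3,4]
Step 9: ref 1 -> FAULT, evict 4, frames=[3,1]
At step 9: evicted page 4

Answer: 4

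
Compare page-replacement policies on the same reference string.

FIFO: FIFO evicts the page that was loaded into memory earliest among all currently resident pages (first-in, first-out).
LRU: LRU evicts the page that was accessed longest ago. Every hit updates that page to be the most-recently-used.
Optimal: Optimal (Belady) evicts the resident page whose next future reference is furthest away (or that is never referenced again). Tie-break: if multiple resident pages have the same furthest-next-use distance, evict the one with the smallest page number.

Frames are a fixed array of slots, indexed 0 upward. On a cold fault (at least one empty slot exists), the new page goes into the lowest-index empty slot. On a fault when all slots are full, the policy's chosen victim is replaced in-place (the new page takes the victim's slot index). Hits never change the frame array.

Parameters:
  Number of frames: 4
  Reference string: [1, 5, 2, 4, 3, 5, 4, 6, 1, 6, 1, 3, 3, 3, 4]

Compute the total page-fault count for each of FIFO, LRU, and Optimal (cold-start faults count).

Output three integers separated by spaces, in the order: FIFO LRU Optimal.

--- FIFO ---
  step 0: ref 1 -> FAULT, frames=[1,-,-,-] (faults so far: 1)
  step 1: ref 5 -> FAULT, frames=[1,5,-,-] (faults so far: 2)
  step 2: ref 2 -> FAULT, frames=[1,5,2,-] (faults so far: 3)
  step 3: ref 4 -> FAULT, frames=[1,5,2,4] (faults so far: 4)
  step 4: ref 3 -> FAULT, evict 1, frames=[3,5,2,4] (faults so far: 5)
  step 5: ref 5 -> HIT, frames=[3,5,2,4] (faults so far: 5)
  step 6: ref 4 -> HIT, frames=[3,5,2,4] (faults so far: 5)
  step 7: ref 6 -> FAULT, evict 5, frames=[3,6,2,4] (faults so far: 6)
  step 8: ref 1 -> FAULT, evict 2, frames=[3,6,1,4] (faults so far: 7)
  step 9: ref 6 -> HIT, frames=[3,6,1,4] (faults so far: 7)
  step 10: ref 1 -> HIT, frames=[3,6,1,4] (faults so far: 7)
  step 11: ref 3 -> HIT, frames=[3,6,1,4] (faults so far: 7)
  step 12: ref 3 -> HIT, frames=[3,6,1,4] (faults so far: 7)
  step 13: ref 3 -> HIT, frames=[3,6,1,4] (faults so far: 7)
  step 14: ref 4 -> HIT, frames=[3,6,1,4] (faults so far: 7)
  FIFO total faults: 7
--- LRU ---
  step 0: ref 1 -> FAULT, frames=[1,-,-,-] (faults so far: 1)
  step 1: ref 5 -> FAULT, frames=[1,5,-,-] (faults so far: 2)
  step 2: ref 2 -> FAULT, frames=[1,5,2,-] (faults so far: 3)
  step 3: ref 4 -> FAULT, frames=[1,5,2,4] (faults so far: 4)
  step 4: ref 3 -> FAULT, evict 1, frames=[3,5,2,4] (faults so far: 5)
  step 5: ref 5 -> HIT, frames=[3,5,2,4] (faults so far: 5)
  step 6: ref 4 -> HIT, frames=[3,5,2,4] (faults so far: 5)
  step 7: ref 6 -> FAULT, evict 2, frames=[3,5,6,4] (faults so far: 6)
  step 8: ref 1 -> FAULT, evict 3, frames=[1,5,6,4] (faults so far: 7)
  step 9: ref 6 -> HIT, frames=[1,5,6,4] (faults so far: 7)
  step 10: ref 1 -> HIT, frames=[1,5,6,4] (faults so far: 7)
  step 11: ref 3 -> FAULT, evict 5, frames=[1,3,6,4] (faults so far: 8)
  step 12: ref 3 -> HIT, frames=[1,3,6,4] (faults so far: 8)
  step 13: ref 3 -> HIT, frames=[1,3,6,4] (faults so far: 8)
  step 14: ref 4 -> HIT, frames=[1,3,6,4] (faults so far: 8)
  LRU total faults: 8
--- Optimal ---
  step 0: ref 1 -> FAULT, frames=[1,-,-,-] (faults so far: 1)
  step 1: ref 5 -> FAULT, frames=[1,5,-,-] (faults so far: 2)
  step 2: ref 2 -> FAULT, frames=[1,5,2,-] (faults so far: 3)
  step 3: ref 4 -> FAULT, frames=[1,5,2,4] (faults so far: 4)
  step 4: ref 3 -> FAULT, evict 2, frames=[1,5,3,4] (faults so far: 5)
  step 5: ref 5 -> HIT, frames=[1,5,3,4] (faults so far: 5)
  step 6: ref 4 -> HIT, frames=[1,5,3,4] (faults so far: 5)
  step 7: ref 6 -> FAULT, evict 5, frames=[1,6,3,4] (faults so far: 6)
  step 8: ref 1 -> HIT, frames=[1,6,3,4] (faults so far: 6)
  step 9: ref 6 -> HIT, frames=[1,6,3,4] (faults so far: 6)
  step 10: ref 1 -> HIT, frames=[1,6,3,4] (faults so far: 6)
  step 11: ref 3 -> HIT, frames=[1,6,3,4] (faults so far: 6)
  step 12: ref 3 -> HIT, frames=[1,6,3,4] (faults so far: 6)
  step 13: ref 3 -> HIT, frames=[1,6,3,4] (faults so far: 6)
  step 14: ref 4 -> HIT, frames=[1,6,3,4] (faults so far: 6)
  Optimal total faults: 6

Answer: 7 8 6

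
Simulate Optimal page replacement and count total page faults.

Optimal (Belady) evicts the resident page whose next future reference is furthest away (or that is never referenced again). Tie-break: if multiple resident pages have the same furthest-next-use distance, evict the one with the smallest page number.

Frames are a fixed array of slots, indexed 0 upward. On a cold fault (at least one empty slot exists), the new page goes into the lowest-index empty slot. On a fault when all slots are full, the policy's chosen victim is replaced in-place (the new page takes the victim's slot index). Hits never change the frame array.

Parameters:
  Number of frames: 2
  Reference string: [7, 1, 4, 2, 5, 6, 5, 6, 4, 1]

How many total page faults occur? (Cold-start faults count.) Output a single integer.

Step 0: ref 7 → FAULT, frames=[7,-]
Step 1: ref 1 → FAULT, frames=[7,1]
Step 2: ref 4 → FAULT (evict 7), frames=[4,1]
Step 3: ref 2 → FAULT (evict 1), frames=[4,2]
Step 4: ref 5 → FAULT (evict 2), frames=[4,5]
Step 5: ref 6 → FAULT (evict 4), frames=[6,5]
Step 6: ref 5 → HIT, frames=[6,5]
Step 7: ref 6 → HIT, frames=[6,5]
Step 8: ref 4 → FAULT (evict 5), frames=[6,4]
Step 9: ref 1 → FAULT (evict 4), frames=[6,1]
Total faults: 8

Answer: 8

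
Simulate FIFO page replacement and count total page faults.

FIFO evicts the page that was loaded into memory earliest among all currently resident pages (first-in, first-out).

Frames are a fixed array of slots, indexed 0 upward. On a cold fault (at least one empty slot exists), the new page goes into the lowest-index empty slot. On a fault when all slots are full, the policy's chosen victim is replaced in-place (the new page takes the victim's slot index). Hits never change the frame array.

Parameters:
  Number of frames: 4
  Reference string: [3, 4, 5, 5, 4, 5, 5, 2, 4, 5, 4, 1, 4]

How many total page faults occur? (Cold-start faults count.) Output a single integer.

Answer: 5

Derivation:
Step 0: ref 3 → FAULT, frames=[3,-,-,-]
Step 1: ref 4 → FAULT, frames=[3,4,-,-]
Step 2: ref 5 → FAULT, frames=[3,4,5,-]
Step 3: ref 5 → HIT, frames=[3,4,5,-]
Step 4: ref 4 → HIT, frames=[3,4,5,-]
Step 5: ref 5 → HIT, frames=[3,4,5,-]
Step 6: ref 5 → HIT, frames=[3,4,5,-]
Step 7: ref 2 → FAULT, frames=[3,4,5,2]
Step 8: ref 4 → HIT, frames=[3,4,5,2]
Step 9: ref 5 → HIT, frames=[3,4,5,2]
Step 10: ref 4 → HIT, frames=[3,4,5,2]
Step 11: ref 1 → FAULT (evict 3), frames=[1,4,5,2]
Step 12: ref 4 → HIT, frames=[1,4,5,2]
Total faults: 5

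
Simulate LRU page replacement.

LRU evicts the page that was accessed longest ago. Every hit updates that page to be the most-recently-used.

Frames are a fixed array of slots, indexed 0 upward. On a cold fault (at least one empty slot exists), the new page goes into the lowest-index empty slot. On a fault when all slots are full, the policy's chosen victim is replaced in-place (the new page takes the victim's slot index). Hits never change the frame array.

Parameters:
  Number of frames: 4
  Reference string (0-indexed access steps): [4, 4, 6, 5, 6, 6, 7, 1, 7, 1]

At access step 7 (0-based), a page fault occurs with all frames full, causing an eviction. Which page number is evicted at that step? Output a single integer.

Answer: 4

Derivation:
Step 0: ref 4 -> FAULT, frames=[4,-,-,-]
Step 1: ref 4 -> HIT, frames=[4,-,-,-]
Step 2: ref 6 -> FAULT, frames=[4,6,-,-]
Step 3: ref 5 -> FAULT, frames=[4,6,5,-]
Step 4: ref 6 -> HIT, frames=[4,6,5,-]
Step 5: ref 6 -> HIT, frames=[4,6,5,-]
Step 6: ref 7 -> FAULT, frames=[4,6,5,7]
Step 7: ref 1 -> FAULT, evict 4, frames=[1,6,5,7]
At step 7: evicted page 4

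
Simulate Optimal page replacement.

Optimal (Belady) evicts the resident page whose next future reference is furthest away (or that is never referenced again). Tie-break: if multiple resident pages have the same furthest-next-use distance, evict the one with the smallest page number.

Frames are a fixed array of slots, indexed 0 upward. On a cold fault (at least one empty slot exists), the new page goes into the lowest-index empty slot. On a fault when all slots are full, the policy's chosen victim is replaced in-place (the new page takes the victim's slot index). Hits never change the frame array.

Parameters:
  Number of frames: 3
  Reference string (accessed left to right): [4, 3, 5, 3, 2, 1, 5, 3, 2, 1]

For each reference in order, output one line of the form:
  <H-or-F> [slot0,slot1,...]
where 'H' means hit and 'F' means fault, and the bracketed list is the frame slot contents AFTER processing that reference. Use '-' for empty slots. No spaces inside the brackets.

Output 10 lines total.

F [4,-,-]
F [4,3,-]
F [4,3,5]
H [4,3,5]
F [2,3,5]
F [1,3,5]
H [1,3,5]
H [1,3,5]
F [1,2,5]
H [1,2,5]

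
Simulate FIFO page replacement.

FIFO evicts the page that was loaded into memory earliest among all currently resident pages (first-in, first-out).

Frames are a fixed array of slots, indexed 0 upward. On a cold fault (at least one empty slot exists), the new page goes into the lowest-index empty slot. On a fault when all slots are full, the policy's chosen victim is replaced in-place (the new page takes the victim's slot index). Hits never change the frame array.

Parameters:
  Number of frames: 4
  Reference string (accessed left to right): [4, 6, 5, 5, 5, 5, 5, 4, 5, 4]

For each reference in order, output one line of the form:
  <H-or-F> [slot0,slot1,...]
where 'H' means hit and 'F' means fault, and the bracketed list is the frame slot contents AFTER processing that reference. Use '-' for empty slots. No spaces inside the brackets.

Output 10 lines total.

F [4,-,-,-]
F [4,6,-,-]
F [4,6,5,-]
H [4,6,5,-]
H [4,6,5,-]
H [4,6,5,-]
H [4,6,5,-]
H [4,6,5,-]
H [4,6,5,-]
H [4,6,5,-]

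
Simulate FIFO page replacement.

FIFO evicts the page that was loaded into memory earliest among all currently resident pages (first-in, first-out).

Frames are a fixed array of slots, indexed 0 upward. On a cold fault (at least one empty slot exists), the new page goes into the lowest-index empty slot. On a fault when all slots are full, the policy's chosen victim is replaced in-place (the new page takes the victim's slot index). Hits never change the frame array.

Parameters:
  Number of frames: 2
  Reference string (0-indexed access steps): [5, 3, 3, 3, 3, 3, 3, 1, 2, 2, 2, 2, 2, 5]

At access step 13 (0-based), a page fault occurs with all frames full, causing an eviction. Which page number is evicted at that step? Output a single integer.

Answer: 1

Derivation:
Step 0: ref 5 -> FAULT, frames=[5,-]
Step 1: ref 3 -> FAULT, frames=[5,3]
Step 2: ref 3 -> HIT, frames=[5,3]
Step 3: ref 3 -> HIT, frames=[5,3]
Step 4: ref 3 -> HIT, frames=[5,3]
Step 5: ref 3 -> HIT, frames=[5,3]
Step 6: ref 3 -> HIT, frames=[5,3]
Step 7: ref 1 -> FAULT, evict 5, frames=[1,3]
Step 8: ref 2 -> FAULT, evict 3, frames=[1,2]
Step 9: ref 2 -> HIT, frames=[1,2]
Step 10: ref 2 -> HIT, frames=[1,2]
Step 11: ref 2 -> HIT, frames=[1,2]
Step 12: ref 2 -> HIT, frames=[1,2]
Step 13: ref 5 -> FAULT, evict 1, frames=[5,2]
At step 13: evicted page 1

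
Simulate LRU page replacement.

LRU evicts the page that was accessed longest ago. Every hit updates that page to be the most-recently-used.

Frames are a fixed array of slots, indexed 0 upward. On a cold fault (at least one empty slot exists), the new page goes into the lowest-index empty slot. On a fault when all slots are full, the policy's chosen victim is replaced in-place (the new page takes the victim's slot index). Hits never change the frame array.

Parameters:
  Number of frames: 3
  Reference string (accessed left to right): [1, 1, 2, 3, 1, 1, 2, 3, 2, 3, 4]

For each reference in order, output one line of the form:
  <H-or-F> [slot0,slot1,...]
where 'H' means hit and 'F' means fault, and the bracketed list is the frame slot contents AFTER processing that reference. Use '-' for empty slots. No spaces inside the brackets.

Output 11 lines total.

F [1,-,-]
H [1,-,-]
F [1,2,-]
F [1,2,3]
H [1,2,3]
H [1,2,3]
H [1,2,3]
H [1,2,3]
H [1,2,3]
H [1,2,3]
F [4,2,3]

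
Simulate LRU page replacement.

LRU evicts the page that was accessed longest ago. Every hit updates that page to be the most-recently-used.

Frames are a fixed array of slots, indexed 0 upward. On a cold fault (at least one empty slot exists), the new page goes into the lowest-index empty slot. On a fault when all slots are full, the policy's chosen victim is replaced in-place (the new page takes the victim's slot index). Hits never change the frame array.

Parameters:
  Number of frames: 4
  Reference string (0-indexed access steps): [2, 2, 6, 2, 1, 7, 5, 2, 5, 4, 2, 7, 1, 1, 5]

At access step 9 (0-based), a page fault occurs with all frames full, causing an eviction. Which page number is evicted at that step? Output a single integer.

Answer: 1

Derivation:
Step 0: ref 2 -> FAULT, frames=[2,-,-,-]
Step 1: ref 2 -> HIT, frames=[2,-,-,-]
Step 2: ref 6 -> FAULT, frames=[2,6,-,-]
Step 3: ref 2 -> HIT, frames=[2,6,-,-]
Step 4: ref 1 -> FAULT, frames=[2,6,1,-]
Step 5: ref 7 -> FAULT, frames=[2,6,1,7]
Step 6: ref 5 -> FAULT, evict 6, frames=[2,5,1,7]
Step 7: ref 2 -> HIT, frames=[2,5,1,7]
Step 8: ref 5 -> HIT, frames=[2,5,1,7]
Step 9: ref 4 -> FAULT, evict 1, frames=[2,5,4,7]
At step 9: evicted page 1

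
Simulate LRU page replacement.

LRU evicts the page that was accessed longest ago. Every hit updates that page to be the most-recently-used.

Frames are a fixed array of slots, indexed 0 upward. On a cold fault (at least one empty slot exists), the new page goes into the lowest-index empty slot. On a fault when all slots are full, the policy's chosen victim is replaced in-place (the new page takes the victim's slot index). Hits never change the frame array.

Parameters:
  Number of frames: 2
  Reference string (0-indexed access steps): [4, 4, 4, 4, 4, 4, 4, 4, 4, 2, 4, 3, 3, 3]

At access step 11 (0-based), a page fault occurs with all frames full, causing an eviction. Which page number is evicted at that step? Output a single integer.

Answer: 2

Derivation:
Step 0: ref 4 -> FAULT, frames=[4,-]
Step 1: ref 4 -> HIT, frames=[4,-]
Step 2: ref 4 -> HIT, frames=[4,-]
Step 3: ref 4 -> HIT, frames=[4,-]
Step 4: ref 4 -> HIT, frames=[4,-]
Step 5: ref 4 -> HIT, frames=[4,-]
Step 6: ref 4 -> HIT, frames=[4,-]
Step 7: ref 4 -> HIT, frames=[4,-]
Step 8: ref 4 -> HIT, frames=[4,-]
Step 9: ref 2 -> FAULT, frames=[4,2]
Step 10: ref 4 -> HIT, frames=[4,2]
Step 11: ref 3 -> FAULT, evict 2, frames=[4,3]
At step 11: evicted page 2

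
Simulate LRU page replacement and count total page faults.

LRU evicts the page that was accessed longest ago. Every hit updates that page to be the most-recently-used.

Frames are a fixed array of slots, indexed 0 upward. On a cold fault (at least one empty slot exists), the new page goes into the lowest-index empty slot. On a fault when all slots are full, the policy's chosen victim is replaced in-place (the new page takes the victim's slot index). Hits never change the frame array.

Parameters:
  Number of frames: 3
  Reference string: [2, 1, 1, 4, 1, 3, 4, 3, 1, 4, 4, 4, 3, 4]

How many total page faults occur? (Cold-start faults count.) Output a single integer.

Step 0: ref 2 → FAULT, frames=[2,-,-]
Step 1: ref 1 → FAULT, frames=[2,1,-]
Step 2: ref 1 → HIT, frames=[2,1,-]
Step 3: ref 4 → FAULT, frames=[2,1,4]
Step 4: ref 1 → HIT, frames=[2,1,4]
Step 5: ref 3 → FAULT (evict 2), frames=[3,1,4]
Step 6: ref 4 → HIT, frames=[3,1,4]
Step 7: ref 3 → HIT, frames=[3,1,4]
Step 8: ref 1 → HIT, frames=[3,1,4]
Step 9: ref 4 → HIT, frames=[3,1,4]
Step 10: ref 4 → HIT, frames=[3,1,4]
Step 11: ref 4 → HIT, frames=[3,1,4]
Step 12: ref 3 → HIT, frames=[3,1,4]
Step 13: ref 4 → HIT, frames=[3,1,4]
Total faults: 4

Answer: 4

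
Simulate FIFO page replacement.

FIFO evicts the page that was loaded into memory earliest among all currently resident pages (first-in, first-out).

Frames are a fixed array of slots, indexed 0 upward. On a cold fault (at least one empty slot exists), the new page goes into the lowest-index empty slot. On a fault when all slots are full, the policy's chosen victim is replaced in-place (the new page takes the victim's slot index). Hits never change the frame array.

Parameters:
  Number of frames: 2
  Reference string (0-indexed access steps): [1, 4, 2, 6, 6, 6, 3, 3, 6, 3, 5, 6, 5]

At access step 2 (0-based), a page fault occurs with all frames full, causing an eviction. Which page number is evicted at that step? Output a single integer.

Answer: 1

Derivation:
Step 0: ref 1 -> FAULT, frames=[1,-]
Step 1: ref 4 -> FAULT, frames=[1,4]
Step 2: ref 2 -> FAULT, evict 1, frames=[2,4]
At step 2: evicted page 1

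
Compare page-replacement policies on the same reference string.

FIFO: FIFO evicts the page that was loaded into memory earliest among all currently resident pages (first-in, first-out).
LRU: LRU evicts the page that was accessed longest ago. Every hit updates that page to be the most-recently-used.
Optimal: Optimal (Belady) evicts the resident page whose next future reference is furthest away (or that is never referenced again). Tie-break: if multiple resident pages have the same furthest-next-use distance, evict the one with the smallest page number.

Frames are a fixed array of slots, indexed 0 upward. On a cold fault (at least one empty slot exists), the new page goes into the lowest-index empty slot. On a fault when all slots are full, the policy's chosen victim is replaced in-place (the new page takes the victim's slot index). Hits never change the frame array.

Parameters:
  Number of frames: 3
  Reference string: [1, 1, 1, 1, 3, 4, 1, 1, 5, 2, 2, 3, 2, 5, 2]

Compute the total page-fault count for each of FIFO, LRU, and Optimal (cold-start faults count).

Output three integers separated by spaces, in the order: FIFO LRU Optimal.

--- FIFO ---
  step 0: ref 1 -> FAULT, frames=[1,-,-] (faults so far: 1)
  step 1: ref 1 -> HIT, frames=[1,-,-] (faults so far: 1)
  step 2: ref 1 -> HIT, frames=[1,-,-] (faults so far: 1)
  step 3: ref 1 -> HIT, frames=[1,-,-] (faults so far: 1)
  step 4: ref 3 -> FAULT, frames=[1,3,-] (faults so far: 2)
  step 5: ref 4 -> FAULT, frames=[1,3,4] (faults so far: 3)
  step 6: ref 1 -> HIT, frames=[1,3,4] (faults so far: 3)
  step 7: ref 1 -> HIT, frames=[1,3,4] (faults so far: 3)
  step 8: ref 5 -> FAULT, evict 1, frames=[5,3,4] (faults so far: 4)
  step 9: ref 2 -> FAULT, evict 3, frames=[5,2,4] (faults so far: 5)
  step 10: ref 2 -> HIT, frames=[5,2,4] (faults so far: 5)
  step 11: ref 3 -> FAULT, evict 4, frames=[5,2,3] (faults so far: 6)
  step 12: ref 2 -> HIT, frames=[5,2,3] (faults so far: 6)
  step 13: ref 5 -> HIT, frames=[5,2,3] (faults so far: 6)
  step 14: ref 2 -> HIT, frames=[5,2,3] (faults so far: 6)
  FIFO total faults: 6
--- LRU ---
  step 0: ref 1 -> FAULT, frames=[1,-,-] (faults so far: 1)
  step 1: ref 1 -> HIT, frames=[1,-,-] (faults so far: 1)
  step 2: ref 1 -> HIT, frames=[1,-,-] (faults so far: 1)
  step 3: ref 1 -> HIT, frames=[1,-,-] (faults so far: 1)
  step 4: ref 3 -> FAULT, frames=[1,3,-] (faults so far: 2)
  step 5: ref 4 -> FAULT, frames=[1,3,4] (faults so far: 3)
  step 6: ref 1 -> HIT, frames=[1,3,4] (faults so far: 3)
  step 7: ref 1 -> HIT, frames=[1,3,4] (faults so far: 3)
  step 8: ref 5 -> FAULT, evict 3, frames=[1,5,4] (faults so far: 4)
  step 9: ref 2 -> FAULT, evict 4, frames=[1,5,2] (faults so far: 5)
  step 10: ref 2 -> HIT, frames=[1,5,2] (faults so far: 5)
  step 11: ref 3 -> FAULT, evict 1, frames=[3,5,2] (faults so far: 6)
  step 12: ref 2 -> HIT, frames=[3,5,2] (faults so far: 6)
  step 13: ref 5 -> HIT, frames=[3,5,2] (faults so far: 6)
  step 14: ref 2 -> HIT, frames=[3,5,2] (faults so far: 6)
  LRU total faults: 6
--- Optimal ---
  step 0: ref 1 -> FAULT, frames=[1,-,-] (faults so far: 1)
  step 1: ref 1 -> HIT, frames=[1,-,-] (faults so far: 1)
  step 2: ref 1 -> HIT, frames=[1,-,-] (faults so far: 1)
  step 3: ref 1 -> HIT, frames=[1,-,-] (faults so far: 1)
  step 4: ref 3 -> FAULT, frames=[1,3,-] (faults so far: 2)
  step 5: ref 4 -> FAULT, frames=[1,3,4] (faults so far: 3)
  step 6: ref 1 -> HIT, frames=[1,3,4] (faults so far: 3)
  step 7: ref 1 -> HIT, frames=[1,3,4] (faults so far: 3)
  step 8: ref 5 -> FAULT, evict 1, frames=[5,3,4] (faults so far: 4)
  step 9: ref 2 -> FAULT, evict 4, frames=[5,3,2] (faults so far: 5)
  step 10: ref 2 -> HIT, frames=[5,3,2] (faults so far: 5)
  step 11: ref 3 -> HIT, frames=[5,3,2] (faults so far: 5)
  step 12: ref 2 -> HIT, frames=[5,3,2] (faults so far: 5)
  step 13: ref 5 -> HIT, frames=[5,3,2] (faults so far: 5)
  step 14: ref 2 -> HIT, frames=[5,3,2] (faults so far: 5)
  Optimal total faults: 5

Answer: 6 6 5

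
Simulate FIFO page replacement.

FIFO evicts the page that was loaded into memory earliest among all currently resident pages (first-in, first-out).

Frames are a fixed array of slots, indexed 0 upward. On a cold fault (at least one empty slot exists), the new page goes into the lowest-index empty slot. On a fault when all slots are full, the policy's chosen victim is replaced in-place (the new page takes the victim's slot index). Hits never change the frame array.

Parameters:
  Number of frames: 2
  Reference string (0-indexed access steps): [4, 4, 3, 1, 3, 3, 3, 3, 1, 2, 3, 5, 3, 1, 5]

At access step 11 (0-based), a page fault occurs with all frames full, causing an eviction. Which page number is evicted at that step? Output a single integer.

Answer: 2

Derivation:
Step 0: ref 4 -> FAULT, frames=[4,-]
Step 1: ref 4 -> HIT, frames=[4,-]
Step 2: ref 3 -> FAULT, frames=[4,3]
Step 3: ref 1 -> FAULT, evict 4, frames=[1,3]
Step 4: ref 3 -> HIT, frames=[1,3]
Step 5: ref 3 -> HIT, frames=[1,3]
Step 6: ref 3 -> HIT, frames=[1,3]
Step 7: ref 3 -> HIT, frames=[1,3]
Step 8: ref 1 -> HIT, frames=[1,3]
Step 9: ref 2 -> FAULT, evict 3, frames=[1,2]
Step 10: ref 3 -> FAULT, evict 1, frames=[3,2]
Step 11: ref 5 -> FAULT, evict 2, frames=[3,5]
At step 11: evicted page 2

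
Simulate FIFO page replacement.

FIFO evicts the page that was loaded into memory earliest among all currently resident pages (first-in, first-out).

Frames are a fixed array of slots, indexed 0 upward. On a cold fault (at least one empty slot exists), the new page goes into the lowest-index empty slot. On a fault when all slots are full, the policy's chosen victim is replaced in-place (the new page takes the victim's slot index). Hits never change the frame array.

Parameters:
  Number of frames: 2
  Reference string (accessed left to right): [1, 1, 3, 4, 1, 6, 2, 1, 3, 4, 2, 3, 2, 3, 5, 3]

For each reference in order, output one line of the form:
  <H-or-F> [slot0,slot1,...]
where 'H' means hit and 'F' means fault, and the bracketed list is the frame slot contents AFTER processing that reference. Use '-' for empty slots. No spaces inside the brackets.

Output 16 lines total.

F [1,-]
H [1,-]
F [1,3]
F [4,3]
F [4,1]
F [6,1]
F [6,2]
F [1,2]
F [1,3]
F [4,3]
F [4,2]
F [3,2]
H [3,2]
H [3,2]
F [3,5]
H [3,5]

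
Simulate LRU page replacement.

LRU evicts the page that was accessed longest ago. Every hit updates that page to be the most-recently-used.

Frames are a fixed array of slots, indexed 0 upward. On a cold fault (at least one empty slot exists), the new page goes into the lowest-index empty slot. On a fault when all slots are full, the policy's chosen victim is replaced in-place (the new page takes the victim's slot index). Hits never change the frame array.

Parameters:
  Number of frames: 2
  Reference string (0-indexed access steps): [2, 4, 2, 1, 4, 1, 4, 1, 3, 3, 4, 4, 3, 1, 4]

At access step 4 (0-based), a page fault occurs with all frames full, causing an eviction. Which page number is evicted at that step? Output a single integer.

Answer: 2

Derivation:
Step 0: ref 2 -> FAULT, frames=[2,-]
Step 1: ref 4 -> FAULT, frames=[2,4]
Step 2: ref 2 -> HIT, frames=[2,4]
Step 3: ref 1 -> FAULT, evict 4, frames=[2,1]
Step 4: ref 4 -> FAULT, evict 2, frames=[4,1]
At step 4: evicted page 2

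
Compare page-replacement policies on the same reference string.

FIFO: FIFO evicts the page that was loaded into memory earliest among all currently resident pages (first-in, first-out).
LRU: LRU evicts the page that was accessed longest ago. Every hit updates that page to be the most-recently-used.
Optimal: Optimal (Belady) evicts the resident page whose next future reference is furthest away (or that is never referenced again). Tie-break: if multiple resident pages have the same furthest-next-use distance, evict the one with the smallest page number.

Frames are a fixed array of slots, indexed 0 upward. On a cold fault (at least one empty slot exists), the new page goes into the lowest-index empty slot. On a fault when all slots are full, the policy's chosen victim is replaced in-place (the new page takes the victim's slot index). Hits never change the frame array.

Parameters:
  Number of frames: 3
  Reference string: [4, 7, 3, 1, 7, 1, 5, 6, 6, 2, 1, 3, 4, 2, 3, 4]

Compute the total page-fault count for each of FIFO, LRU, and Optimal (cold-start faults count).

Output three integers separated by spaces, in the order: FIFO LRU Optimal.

--- FIFO ---
  step 0: ref 4 -> FAULT, frames=[4,-,-] (faults so far: 1)
  step 1: ref 7 -> FAULT, frames=[4,7,-] (faults so far: 2)
  step 2: ref 3 -> FAULT, frames=[4,7,3] (faults so far: 3)
  step 3: ref 1 -> FAULT, evict 4, frames=[1,7,3] (faults so far: 4)
  step 4: ref 7 -> HIT, frames=[1,7,3] (faults so far: 4)
  step 5: ref 1 -> HIT, frames=[1,7,3] (faults so far: 4)
  step 6: ref 5 -> FAULT, evict 7, frames=[1,5,3] (faults so far: 5)
  step 7: ref 6 -> FAULT, evict 3, frames=[1,5,6] (faults so far: 6)
  step 8: ref 6 -> HIT, frames=[1,5,6] (faults so far: 6)
  step 9: ref 2 -> FAULT, evict 1, frames=[2,5,6] (faults so far: 7)
  step 10: ref 1 -> FAULT, evict 5, frames=[2,1,6] (faults so far: 8)
  step 11: ref 3 -> FAULT, evict 6, frames=[2,1,3] (faults so far: 9)
  step 12: ref 4 -> FAULT, evict 2, frames=[4,1,3] (faults so far: 10)
  step 13: ref 2 -> FAULT, evict 1, frames=[4,2,3] (faults so far: 11)
  step 14: ref 3 -> HIT, frames=[4,2,3] (faults so far: 11)
  step 15: ref 4 -> HIT, frames=[4,2,3] (faults so far: 11)
  FIFO total faults: 11
--- LRU ---
  step 0: ref 4 -> FAULT, frames=[4,-,-] (faults so far: 1)
  step 1: ref 7 -> FAULT, frames=[4,7,-] (faults so far: 2)
  step 2: ref 3 -> FAULT, frames=[4,7,3] (faults so far: 3)
  step 3: ref 1 -> FAULT, evict 4, frames=[1,7,3] (faults so far: 4)
  step 4: ref 7 -> HIT, frames=[1,7,3] (faults so far: 4)
  step 5: ref 1 -> HIT, frames=[1,7,3] (faults so far: 4)
  step 6: ref 5 -> FAULT, evict 3, frames=[1,7,5] (faults so far: 5)
  step 7: ref 6 -> FAULT, evict 7, frames=[1,6,5] (faults so far: 6)
  step 8: ref 6 -> HIT, frames=[1,6,5] (faults so far: 6)
  step 9: ref 2 -> FAULT, evict 1, frames=[2,6,5] (faults so far: 7)
  step 10: ref 1 -> FAULT, evict 5, frames=[2,6,1] (faults so far: 8)
  step 11: ref 3 -> FAULT, evict 6, frames=[2,3,1] (faults so far: 9)
  step 12: ref 4 -> FAULT, evict 2, frames=[4,3,1] (faults so far: 10)
  step 13: ref 2 -> FAULT, evict 1, frames=[4,3,2] (faults so far: 11)
  step 14: ref 3 -> HIT, frames=[4,3,2] (faults so far: 11)
  step 15: ref 4 -> HIT, frames=[4,3,2] (faults so far: 11)
  LRU total faults: 11
--- Optimal ---
  step 0: ref 4 -> FAULT, frames=[4,-,-] (faults so far: 1)
  step 1: ref 7 -> FAULT, frames=[4,7,-] (faults so far: 2)
  step 2: ref 3 -> FAULT, frames=[4,7,3] (faults so far: 3)
  step 3: ref 1 -> FAULT, evict 4, frames=[1,7,3] (faults so far: 4)
  step 4: ref 7 -> HIT, frames=[1,7,3] (faults so far: 4)
  step 5: ref 1 -> HIT, frames=[1,7,3] (faults so far: 4)
  step 6: ref 5 -> FAULT, evict 7, frames=[1,5,3] (faults so far: 5)
  step 7: ref 6 -> FAULT, evict 5, frames=[1,6,3] (faults so far: 6)
  step 8: ref 6 -> HIT, frames=[1,6,3] (faults so far: 6)
  step 9: ref 2 -> FAULT, evict 6, frames=[1,2,3] (faults so far: 7)
  step 10: ref 1 -> HIT, frames=[1,2,3] (faults so far: 7)
  step 11: ref 3 -> HIT, frames=[1,2,3] (faults so far: 7)
  step 12: ref 4 -> FAULT, evict 1, frames=[4,2,3] (faults so far: 8)
  step 13: ref 2 -> HIT, frames=[4,2,3] (faults so far: 8)
  step 14: ref 3 -> HIT, frames=[4,2,3] (faults so far: 8)
  step 15: ref 4 -> HIT, frames=[4,2,3] (faults so far: 8)
  Optimal total faults: 8

Answer: 11 11 8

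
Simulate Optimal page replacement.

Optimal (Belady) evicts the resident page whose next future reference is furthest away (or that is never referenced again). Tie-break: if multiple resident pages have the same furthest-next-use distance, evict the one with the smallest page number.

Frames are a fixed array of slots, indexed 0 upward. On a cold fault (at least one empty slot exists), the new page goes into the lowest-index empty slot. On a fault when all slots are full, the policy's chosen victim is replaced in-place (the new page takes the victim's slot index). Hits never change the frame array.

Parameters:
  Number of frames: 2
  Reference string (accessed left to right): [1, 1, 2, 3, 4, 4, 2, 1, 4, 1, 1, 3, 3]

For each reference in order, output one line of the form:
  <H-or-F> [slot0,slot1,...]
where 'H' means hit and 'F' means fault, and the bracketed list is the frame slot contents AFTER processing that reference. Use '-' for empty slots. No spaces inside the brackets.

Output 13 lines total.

F [1,-]
H [1,-]
F [1,2]
F [3,2]
F [4,2]
H [4,2]
H [4,2]
F [4,1]
H [4,1]
H [4,1]
H [4,1]
F [4,3]
H [4,3]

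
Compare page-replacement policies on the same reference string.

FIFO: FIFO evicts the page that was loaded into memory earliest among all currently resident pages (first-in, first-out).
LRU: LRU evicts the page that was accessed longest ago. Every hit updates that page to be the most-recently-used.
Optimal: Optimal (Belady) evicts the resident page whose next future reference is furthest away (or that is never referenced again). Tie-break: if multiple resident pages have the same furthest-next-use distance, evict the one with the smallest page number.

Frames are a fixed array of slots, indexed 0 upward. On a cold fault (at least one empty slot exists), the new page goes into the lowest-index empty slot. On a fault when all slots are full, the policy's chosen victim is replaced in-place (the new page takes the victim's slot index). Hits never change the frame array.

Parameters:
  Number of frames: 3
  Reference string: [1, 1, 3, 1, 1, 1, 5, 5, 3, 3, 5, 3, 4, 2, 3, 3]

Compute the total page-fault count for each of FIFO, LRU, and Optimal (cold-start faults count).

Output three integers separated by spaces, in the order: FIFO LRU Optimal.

--- FIFO ---
  step 0: ref 1 -> FAULT, frames=[1,-,-] (faults so far: 1)
  step 1: ref 1 -> HIT, frames=[1,-,-] (faults so far: 1)
  step 2: ref 3 -> FAULT, frames=[1,3,-] (faults so far: 2)
  step 3: ref 1 -> HIT, frames=[1,3,-] (faults so far: 2)
  step 4: ref 1 -> HIT, frames=[1,3,-] (faults so far: 2)
  step 5: ref 1 -> HIT, frames=[1,3,-] (faults so far: 2)
  step 6: ref 5 -> FAULT, frames=[1,3,5] (faults so far: 3)
  step 7: ref 5 -> HIT, frames=[1,3,5] (faults so far: 3)
  step 8: ref 3 -> HIT, frames=[1,3,5] (faults so far: 3)
  step 9: ref 3 -> HIT, frames=[1,3,5] (faults so far: 3)
  step 10: ref 5 -> HIT, frames=[1,3,5] (faults so far: 3)
  step 11: ref 3 -> HIT, frames=[1,3,5] (faults so far: 3)
  step 12: ref 4 -> FAULT, evict 1, frames=[4,3,5] (faults so far: 4)
  step 13: ref 2 -> FAULT, evict 3, frames=[4,2,5] (faults so far: 5)
  step 14: ref 3 -> FAULT, evict 5, frames=[4,2,3] (faults so far: 6)
  step 15: ref 3 -> HIT, frames=[4,2,3] (faults so far: 6)
  FIFO total faults: 6
--- LRU ---
  step 0: ref 1 -> FAULT, frames=[1,-,-] (faults so far: 1)
  step 1: ref 1 -> HIT, frames=[1,-,-] (faults so far: 1)
  step 2: ref 3 -> FAULT, frames=[1,3,-] (faults so far: 2)
  step 3: ref 1 -> HIT, frames=[1,3,-] (faults so far: 2)
  step 4: ref 1 -> HIT, frames=[1,3,-] (faults so far: 2)
  step 5: ref 1 -> HIT, frames=[1,3,-] (faults so far: 2)
  step 6: ref 5 -> FAULT, frames=[1,3,5] (faults so far: 3)
  step 7: ref 5 -> HIT, frames=[1,3,5] (faults so far: 3)
  step 8: ref 3 -> HIT, frames=[1,3,5] (faults so far: 3)
  step 9: ref 3 -> HIT, frames=[1,3,5] (faults so far: 3)
  step 10: ref 5 -> HIT, frames=[1,3,5] (faults so far: 3)
  step 11: ref 3 -> HIT, frames=[1,3,5] (faults so far: 3)
  step 12: ref 4 -> FAULT, evict 1, frames=[4,3,5] (faults so far: 4)
  step 13: ref 2 -> FAULT, evict 5, frames=[4,3,2] (faults so far: 5)
  step 14: ref 3 -> HIT, frames=[4,3,2] (faults so far: 5)
  step 15: ref 3 -> HIT, frames=[4,3,2] (faults so far: 5)
  LRU total faults: 5
--- Optimal ---
  step 0: ref 1 -> FAULT, frames=[1,-,-] (faults so far: 1)
  step 1: ref 1 -> HIT, frames=[1,-,-] (faults so far: 1)
  step 2: ref 3 -> FAULT, frames=[1,3,-] (faults so far: 2)
  step 3: ref 1 -> HIT, frames=[1,3,-] (faults so far: 2)
  step 4: ref 1 -> HIT, frames=[1,3,-] (faults so far: 2)
  step 5: ref 1 -> HIT, frames=[1,3,-] (faults so far: 2)
  step 6: ref 5 -> FAULT, frames=[1,3,5] (faults so far: 3)
  step 7: ref 5 -> HIT, frames=[1,3,5] (faults so far: 3)
  step 8: ref 3 -> HIT, frames=[1,3,5] (faults so far: 3)
  step 9: ref 3 -> HIT, frames=[1,3,5] (faults so far: 3)
  step 10: ref 5 -> HIT, frames=[1,3,5] (faults so far: 3)
  step 11: ref 3 -> HIT, frames=[1,3,5] (faults so far: 3)
  step 12: ref 4 -> FAULT, evict 1, frames=[4,3,5] (faults so far: 4)
  step 13: ref 2 -> FAULT, evict 4, frames=[2,3,5] (faults so far: 5)
  step 14: ref 3 -> HIT, frames=[2,3,5] (faults so far: 5)
  step 15: ref 3 -> HIT, frames=[2,3,5] (faults so far: 5)
  Optimal total faults: 5

Answer: 6 5 5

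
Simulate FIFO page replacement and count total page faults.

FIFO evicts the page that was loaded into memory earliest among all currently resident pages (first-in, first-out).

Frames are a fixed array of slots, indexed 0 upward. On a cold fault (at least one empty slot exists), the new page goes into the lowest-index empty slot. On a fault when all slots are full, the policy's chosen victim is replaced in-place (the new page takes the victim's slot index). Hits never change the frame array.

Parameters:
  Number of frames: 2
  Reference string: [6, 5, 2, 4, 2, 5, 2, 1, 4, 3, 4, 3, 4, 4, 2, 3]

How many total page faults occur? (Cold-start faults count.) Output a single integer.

Step 0: ref 6 → FAULT, frames=[6,-]
Step 1: ref 5 → FAULT, frames=[6,5]
Step 2: ref 2 → FAULT (evict 6), frames=[2,5]
Step 3: ref 4 → FAULT (evict 5), frames=[2,4]
Step 4: ref 2 → HIT, frames=[2,4]
Step 5: ref 5 → FAULT (evict 2), frames=[5,4]
Step 6: ref 2 → FAULT (evict 4), frames=[5,2]
Step 7: ref 1 → FAULT (evict 5), frames=[1,2]
Step 8: ref 4 → FAULT (evict 2), frames=[1,4]
Step 9: ref 3 → FAULT (evict 1), frames=[3,4]
Step 10: ref 4 → HIT, frames=[3,4]
Step 11: ref 3 → HIT, frames=[3,4]
Step 12: ref 4 → HIT, frames=[3,4]
Step 13: ref 4 → HIT, frames=[3,4]
Step 14: ref 2 → FAULT (evict 4), frames=[3,2]
Step 15: ref 3 → HIT, frames=[3,2]
Total faults: 10

Answer: 10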